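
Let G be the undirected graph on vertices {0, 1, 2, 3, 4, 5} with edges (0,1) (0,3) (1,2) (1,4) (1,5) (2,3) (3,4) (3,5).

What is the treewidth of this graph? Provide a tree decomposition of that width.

Treewidth 2.
One optimal decomposition is:
Bags: B1 = {0, 1, 3}  B2 = {1, 3, 4}  B3 = {1, 2, 3}  B4 = {1, 3, 5}
Tree: B1–B2, B2–B3, B3–B4

Every bag has size at most 3, so the width is 3 − 1 = 2 and tw(G) ≤ 2. The edges 1–0–3–4–1 form a cycle, so G is not a tree and its treewidth is at least 2. Hence tw(G) = 2 exactly.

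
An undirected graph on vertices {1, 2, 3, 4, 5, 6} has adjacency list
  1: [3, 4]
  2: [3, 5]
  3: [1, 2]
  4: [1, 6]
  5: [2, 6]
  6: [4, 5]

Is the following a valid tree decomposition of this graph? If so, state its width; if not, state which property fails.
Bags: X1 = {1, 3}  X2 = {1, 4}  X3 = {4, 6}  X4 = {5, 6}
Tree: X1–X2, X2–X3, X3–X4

No — vertex 2 appears in no bag.

A tree decomposition must satisfy three properties: every vertex lies in some bag; for every edge, both endpoints lie together in some bag; and for every vertex, the bags containing it form a connected subtree. Here vertex 2 appears in no bag, so the decomposition is invalid.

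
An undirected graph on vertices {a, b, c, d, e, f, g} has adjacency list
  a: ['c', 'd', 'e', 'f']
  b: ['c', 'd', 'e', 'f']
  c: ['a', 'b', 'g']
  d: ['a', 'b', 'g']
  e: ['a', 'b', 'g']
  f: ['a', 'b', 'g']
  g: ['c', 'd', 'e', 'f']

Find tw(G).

3

A width-3 tree decomposition is:
Bags: B1 = {a, b, c, g}  B2 = {a, b, f, g}  B3 = {a, b, e, g}  B4 = {a, b, d, g}
Tree: B1–B2, B2–B3, B3–B4
Every bag has size at most 4, so the width is 4 − 1 = 3 and tw(G) ≤ 3. For the lower bound: the 4 vertex sets {c,g}, {a,f}, {b}, {e} are disjoint, each induces a connected subgraph, and every pair is joined by at least one edge of G. Contracting each set to a single vertex therefore yields K_{4} as a minor, and since treewidth is minor-monotone, tw(G) ≥ tw(K_{4}) = 3. Hence tw(G) = 3 exactly.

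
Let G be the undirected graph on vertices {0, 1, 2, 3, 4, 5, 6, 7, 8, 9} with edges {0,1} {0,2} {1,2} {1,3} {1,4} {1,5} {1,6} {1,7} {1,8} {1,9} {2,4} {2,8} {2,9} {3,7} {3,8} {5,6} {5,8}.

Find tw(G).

2

A width-2 tree decomposition is:
Bags: B1 = {1, 2, 4}  B2 = {1, 2, 8}  B3 = {0, 1, 2}  B4 = {1, 5, 8}  B5 = {1, 3, 8}  B6 = {1, 5, 6}  B7 = {1, 3, 7}  B8 = {1, 2, 9}
Tree: B1–B2, B2–B3, B2–B4, B4–B5, B4–B6, B5–B7, B2–B8
The largest bag has 3 vertices, giving width 2; this decomposition certifies tw(G) ≤ 2. Conversely, {0, 1, 2} is a clique of size 3, and the vertices of any clique must share a bag in every tree decomposition; so some bag has ≥ 3 vertices and tw(G) ≥ 2. Hence tw(G) = 2 exactly.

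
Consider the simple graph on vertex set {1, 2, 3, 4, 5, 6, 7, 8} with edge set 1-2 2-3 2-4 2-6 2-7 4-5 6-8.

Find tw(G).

A width-1 tree decomposition is:
Bags: B1 = {2, 4}  B2 = {2, 6}  B3 = {6, 8}  B4 = {4, 5}  B5 = {2, 7}  B6 = {2, 3}  B7 = {1, 2}
Tree: B1–B2, B2–B3, B1–B4, B2–B5, B5–B6, B5–B7
Every bag has size at most 2, so the width is 2 − 1 = 1 and tw(G) ≤ 1. G has an edge, so its treewidth is at least 1. Combining the bounds, tw(G) = 1.

1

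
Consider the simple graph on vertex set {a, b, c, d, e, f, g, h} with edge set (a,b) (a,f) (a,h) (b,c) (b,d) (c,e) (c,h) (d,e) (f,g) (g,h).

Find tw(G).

A width-2 tree decomposition is:
Bags: B1 = {a, f, g}  B2 = {a, g, h}  B3 = {a, b, h}  B4 = {b, c, h}  B5 = {b, c, d}  B6 = {c, d, e}
Tree: B1–B2, B2–B3, B3–B4, B4–B5, B5–B6
Every bag has size at most 3, so the width is 3 − 1 = 2 and tw(G) ≤ 2. For the lower bound, G contains the cycle f–g–h–a–f, so G is not a forest; only forests have treewidth ≤ 1, hence tw(G) ≥ 2. Hence tw(G) = 2 exactly.

2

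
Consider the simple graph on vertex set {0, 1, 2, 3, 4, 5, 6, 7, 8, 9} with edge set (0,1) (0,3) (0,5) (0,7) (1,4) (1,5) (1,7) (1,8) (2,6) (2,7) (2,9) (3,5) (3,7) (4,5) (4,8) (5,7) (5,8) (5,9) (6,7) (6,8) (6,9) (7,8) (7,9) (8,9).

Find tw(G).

A width-3 tree decomposition is:
Bags: B1 = {6, 7, 8, 9}  B2 = {5, 7, 8, 9}  B3 = {1, 5, 7, 8}  B4 = {0, 1, 5, 7}  B5 = {1, 4, 5, 8}  B6 = {2, 6, 7, 9}  B7 = {0, 3, 5, 7}
Tree: B1–B2, B2–B3, B3–B4, B3–B5, B1–B6, B4–B7
Every bag has size at most 4, so the width is 4 − 1 = 3 and tw(G) ≤ 3. For the lower bound, the 4 vertices {1, 4, 5, 8} are pairwise adjacent, and any tree decomposition puts a clique entirely inside one bag — forcing width ≥ 3. The upper and lower bounds meet at 3, so that is the treewidth.

3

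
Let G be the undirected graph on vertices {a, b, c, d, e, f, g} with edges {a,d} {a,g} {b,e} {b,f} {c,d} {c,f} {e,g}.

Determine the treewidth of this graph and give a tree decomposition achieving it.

The largest bag has 3 vertices, giving width 2; this decomposition certifies tw(G) ≤ 2. For the lower bound, G contains the cycle e–b–f–c–d–a–g–e, so G is not a forest; only forests have treewidth ≤ 1, hence tw(G) ≥ 2. Combining the bounds, tw(G) = 2.

Treewidth 2.
One optimal decomposition is:
Bags: B1 = {b, e, f}  B2 = {c, e, f}  B3 = {c, d, e}  B4 = {a, d, e}  B5 = {a, e, g}
Tree: B1–B2, B2–B3, B3–B4, B4–B5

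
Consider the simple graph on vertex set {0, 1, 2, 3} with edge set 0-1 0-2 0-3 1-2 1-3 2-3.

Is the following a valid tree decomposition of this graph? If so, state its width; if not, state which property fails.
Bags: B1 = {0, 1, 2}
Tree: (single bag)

No — vertex 3 appears in no bag.

A tree decomposition must satisfy three properties: every vertex lies in some bag; for every edge, both endpoints lie together in some bag; and for every vertex, the bags containing it form a connected subtree. Here vertex 3 appears in no bag, so the decomposition is invalid.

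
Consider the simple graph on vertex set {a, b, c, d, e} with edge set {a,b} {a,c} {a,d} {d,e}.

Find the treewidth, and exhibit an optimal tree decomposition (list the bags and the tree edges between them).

The largest bag has 2 vertices, giving width 1; this decomposition certifies tw(G) ≤ 1. Since G has at least one edge (e.g. d–a), it is not an edgeless graph, so tw(G) ≥ 1. Combining the bounds, tw(G) = 1.

Treewidth 1.
One optimal decomposition is:
Bags: B1 = {a, d}  B2 = {a, b}  B3 = {a, c}  B4 = {d, e}
Tree: B1–B2, B1–B3, B1–B4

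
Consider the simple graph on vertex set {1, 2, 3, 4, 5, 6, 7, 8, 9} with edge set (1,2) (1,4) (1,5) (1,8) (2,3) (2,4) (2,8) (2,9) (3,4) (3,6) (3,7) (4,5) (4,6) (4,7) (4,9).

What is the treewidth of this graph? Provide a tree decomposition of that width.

Treewidth 2.
One optimal decomposition is:
Bags: B1 = {3, 4, 6}  B2 = {2, 3, 4}  B3 = {1, 2, 4}  B4 = {3, 4, 7}  B5 = {1, 2, 8}  B6 = {2, 4, 9}  B7 = {1, 4, 5}
Tree: B1–B2, B2–B3, B2–B4, B3–B5, B2–B6, B3–B7

Each bag holds 3 vertices, so the decomposition has width 2, which upper-bounds the treewidth. On the other hand G contains the 3-clique {1, 2, 8}. A clique must lie in a single bag of any decomposition, so no decomposition can have width below 2. Therefore the treewidth is 2.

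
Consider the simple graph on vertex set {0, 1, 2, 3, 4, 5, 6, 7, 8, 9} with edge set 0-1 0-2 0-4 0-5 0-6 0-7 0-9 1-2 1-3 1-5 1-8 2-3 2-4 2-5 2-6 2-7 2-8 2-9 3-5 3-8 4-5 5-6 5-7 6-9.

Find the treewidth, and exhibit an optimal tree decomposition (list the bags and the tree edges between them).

The largest bag has 4 vertices, giving width 3; this decomposition certifies tw(G) ≤ 3. On the other hand G contains the 4-clique {0, 2, 6, 9}. A clique must lie in a single bag of any decomposition, so no decomposition can have width below 3. Combining the bounds, tw(G) = 3.

Treewidth 3.
One such decomposition:
Bags: B1 = {0, 1, 2, 5}  B2 = {0, 2, 5, 7}  B3 = {1, 2, 3, 5}  B4 = {0, 2, 5, 6}  B5 = {0, 2, 6, 9}  B6 = {1, 2, 3, 8}  B7 = {0, 2, 4, 5}
Tree: B1–B2, B1–B3, B1–B4, B4–B5, B3–B6, B2–B7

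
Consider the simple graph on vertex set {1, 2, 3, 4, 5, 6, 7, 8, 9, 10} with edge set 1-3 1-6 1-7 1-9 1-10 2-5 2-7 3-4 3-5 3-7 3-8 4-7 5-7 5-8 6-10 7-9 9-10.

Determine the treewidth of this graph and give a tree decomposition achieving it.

Treewidth 2.
Bags: B1 = {1, 3, 7}  B2 = {3, 5, 7}  B3 = {3, 5, 8}  B4 = {2, 5, 7}  B5 = {1, 7, 9}  B6 = {1, 9, 10}  B7 = {1, 6, 10}  B8 = {3, 4, 7}
Tree: B1–B2, B2–B3, B2–B4, B1–B5, B5–B6, B6–B7, B1–B8

The largest bag has 3 vertices, giving width 2; this decomposition certifies tw(G) ≤ 2. For the lower bound, the 3 vertices {3, 5, 8} are pairwise adjacent, and any tree decomposition puts a clique entirely inside one bag — forcing width ≥ 2. Combining the bounds, tw(G) = 2.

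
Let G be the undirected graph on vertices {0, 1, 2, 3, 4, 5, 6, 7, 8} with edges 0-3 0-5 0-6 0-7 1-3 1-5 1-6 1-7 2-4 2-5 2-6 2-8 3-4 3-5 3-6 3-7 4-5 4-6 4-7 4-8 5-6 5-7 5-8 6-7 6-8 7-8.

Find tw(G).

A width-4 tree decomposition is:
Bags: B1 = {0, 3, 5, 6, 7}  B2 = {3, 4, 5, 6, 7}  B3 = {4, 5, 6, 7, 8}  B4 = {1, 3, 5, 6, 7}  B5 = {2, 4, 5, 6, 8}
Tree: B1–B2, B2–B3, B1–B4, B3–B5
Every bag has size at most 5, so the width is 5 − 1 = 4 and tw(G) ≤ 4. On the other hand G contains the 5-clique {2, 4, 5, 6, 8}. A clique must lie in a single bag of any decomposition, so no decomposition can have width below 4. Therefore the treewidth is 4.

4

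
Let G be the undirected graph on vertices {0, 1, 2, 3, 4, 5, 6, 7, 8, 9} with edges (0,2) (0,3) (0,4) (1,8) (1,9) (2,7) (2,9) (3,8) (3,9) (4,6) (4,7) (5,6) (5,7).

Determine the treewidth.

2

A width-2 tree decomposition is:
Bags: B1 = {1, 8, 9}  B2 = {3, 8, 9}  B3 = {2, 3, 9}  B4 = {0, 2, 3}  B5 = {0, 2, 7}  B6 = {0, 4, 7}  B7 = {4, 5, 7}  B8 = {4, 5, 6}
Tree: B1–B2, B2–B3, B3–B4, B4–B5, B5–B6, B6–B7, B7–B8
Each bag holds 3 vertices, so the decomposition has width 2, which upper-bounds the treewidth. The edges 1–8–3–9–1 form a cycle, so G is not a tree and its treewidth is at least 2. Combining the bounds, tw(G) = 2.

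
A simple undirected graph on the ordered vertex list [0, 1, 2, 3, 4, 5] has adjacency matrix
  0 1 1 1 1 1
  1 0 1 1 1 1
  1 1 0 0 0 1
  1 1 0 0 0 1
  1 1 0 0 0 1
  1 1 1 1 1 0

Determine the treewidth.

3

A width-3 tree decomposition is:
Bags: B1 = {0, 1, 2, 5}  B2 = {0, 1, 4, 5}  B3 = {0, 1, 3, 5}
Tree: B1–B2, B1–B3
The largest bag has 4 vertices, giving width 3; this decomposition certifies tw(G) ≤ 3. Conversely, {0, 1, 2, 5} is a clique of size 4, and the vertices of any clique must share a bag in every tree decomposition; so some bag has ≥ 4 vertices and tw(G) ≥ 3. The upper and lower bounds meet at 3, so that is the treewidth.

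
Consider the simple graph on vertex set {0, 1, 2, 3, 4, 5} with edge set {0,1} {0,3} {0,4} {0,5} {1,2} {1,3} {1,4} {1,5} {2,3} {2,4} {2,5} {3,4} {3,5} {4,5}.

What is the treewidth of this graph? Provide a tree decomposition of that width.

Treewidth 4.
One such decomposition:
Bags: B1 = {1, 2, 3, 4, 5}  B2 = {0, 1, 3, 4, 5}
Tree: B1–B2

The largest bag has 5 vertices, giving width 4; this decomposition certifies tw(G) ≤ 4. For the lower bound, the 5 vertices {0, 1, 3, 4, 5} are pairwise adjacent, and any tree decomposition puts a clique entirely inside one bag — forcing width ≥ 4. Hence tw(G) = 4 exactly.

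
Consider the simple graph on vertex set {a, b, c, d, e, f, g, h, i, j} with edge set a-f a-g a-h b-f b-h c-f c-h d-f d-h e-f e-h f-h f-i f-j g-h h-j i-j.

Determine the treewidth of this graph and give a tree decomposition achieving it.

Every bag has size at most 3, so the width is 3 − 1 = 2 and tw(G) ≤ 2. For the lower bound, the 3 vertices {a, g, h} are pairwise adjacent, and any tree decomposition puts a clique entirely inside one bag — forcing width ≥ 2. Therefore the treewidth is 2.

Treewidth 2.
One such decomposition:
Bags: B1 = {a, f, h}  B2 = {b, f, h}  B3 = {f, h, j}  B4 = {d, f, h}  B5 = {f, i, j}  B6 = {e, f, h}  B7 = {c, f, h}  B8 = {a, g, h}
Tree: B1–B2, B2–B3, B3–B4, B3–B5, B3–B6, B2–B7, B1–B8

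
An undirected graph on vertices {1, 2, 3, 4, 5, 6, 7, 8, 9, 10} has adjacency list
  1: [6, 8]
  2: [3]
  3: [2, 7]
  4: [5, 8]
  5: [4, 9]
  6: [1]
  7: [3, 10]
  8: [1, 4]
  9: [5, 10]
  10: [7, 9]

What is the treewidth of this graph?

A width-1 tree decomposition is:
Bags: B1 = {1, 6}  B2 = {1, 8}  B3 = {4, 8}  B4 = {4, 5}  B5 = {5, 9}  B6 = {9, 10}  B7 = {7, 10}  B8 = {3, 7}  B9 = {2, 3}
Tree: B1–B2, B2–B3, B3–B4, B4–B5, B5–B6, B6–B7, B7–B8, B8–B9
Each bag holds 2 vertices, so the decomposition has width 1, which upper-bounds the treewidth. G has an edge, so its treewidth is at least 1. The upper and lower bounds meet at 1, so that is the treewidth.

1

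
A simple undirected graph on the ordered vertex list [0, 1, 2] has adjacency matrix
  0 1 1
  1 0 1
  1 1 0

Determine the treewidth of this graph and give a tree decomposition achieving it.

Treewidth 2.
One such decomposition:
Bags: B1 = {0, 1, 2}
Tree: (single bag)

A single bag containing all 3 vertices is trivially a valid decomposition of width 2. For the lower bound, the 3 vertices {0, 1, 2} are pairwise adjacent, and any tree decomposition puts a clique entirely inside one bag — forcing width ≥ 2. Combining the bounds, tw(G) = 2.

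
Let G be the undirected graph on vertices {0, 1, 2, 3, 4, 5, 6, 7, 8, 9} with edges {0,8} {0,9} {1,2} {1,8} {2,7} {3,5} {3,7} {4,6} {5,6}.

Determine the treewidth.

1

A width-1 tree decomposition is:
Bags: B1 = {0, 9}  B2 = {0, 8}  B3 = {1, 8}  B4 = {1, 2}  B5 = {2, 7}  B6 = {3, 7}  B7 = {3, 5}  B8 = {5, 6}  B9 = {4, 6}
Tree: B1–B2, B2–B3, B3–B4, B4–B5, B5–B6, B6–B7, B7–B8, B8–B9
Every bag has size at most 2, so the width is 2 − 1 = 1 and tw(G) ≤ 1. Since G has at least one edge (e.g. 9–0), it is not an edgeless graph, so tw(G) ≥ 1. Therefore the treewidth is 1.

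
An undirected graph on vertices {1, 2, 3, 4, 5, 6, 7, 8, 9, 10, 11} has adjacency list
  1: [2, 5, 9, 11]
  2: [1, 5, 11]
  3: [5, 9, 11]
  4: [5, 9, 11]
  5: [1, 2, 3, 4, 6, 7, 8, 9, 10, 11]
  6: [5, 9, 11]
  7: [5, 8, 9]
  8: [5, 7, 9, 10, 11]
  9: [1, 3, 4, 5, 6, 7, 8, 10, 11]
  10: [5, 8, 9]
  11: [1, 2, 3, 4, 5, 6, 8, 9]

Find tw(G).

A width-3 tree decomposition is:
Bags: B1 = {1, 5, 9, 11}  B2 = {5, 8, 9, 11}  B3 = {5, 8, 9, 10}  B4 = {5, 6, 9, 11}  B5 = {1, 2, 5, 11}  B6 = {5, 7, 8, 9}  B7 = {3, 5, 9, 11}  B8 = {4, 5, 9, 11}
Tree: B1–B2, B2–B3, B2–B4, B1–B5, B3–B6, B4–B7, B4–B8
Each bag holds 4 vertices, so the decomposition has width 3, which upper-bounds the treewidth. Conversely, {5, 8, 9, 10} is a clique of size 4, and the vertices of any clique must share a bag in every tree decomposition; so some bag has ≥ 4 vertices and tw(G) ≥ 3. Hence tw(G) = 3 exactly.

3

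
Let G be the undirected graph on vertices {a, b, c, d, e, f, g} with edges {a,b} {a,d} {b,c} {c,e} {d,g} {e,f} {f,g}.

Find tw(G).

2

A width-2 tree decomposition is:
Bags: B1 = {b, c, e}  B2 = {a, b, e}  B3 = {a, d, e}  B4 = {d, e, g}  B5 = {e, f, g}
Tree: B1–B2, B2–B3, B3–B4, B4–B5
Every bag has size at most 3, so the width is 3 − 1 = 2 and tw(G) ≤ 2. For the lower bound, G contains the cycle e–c–b–a–d–g–f–e, so G is not a forest; only forests have treewidth ≤ 1, hence tw(G) ≥ 2. Hence tw(G) = 2 exactly.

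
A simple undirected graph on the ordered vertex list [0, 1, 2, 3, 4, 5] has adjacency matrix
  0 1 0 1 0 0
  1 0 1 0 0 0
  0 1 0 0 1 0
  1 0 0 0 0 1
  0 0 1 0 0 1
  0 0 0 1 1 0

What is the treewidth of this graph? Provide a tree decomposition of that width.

Treewidth 2.
One such decomposition:
Bags: B1 = {1, 2, 4}  B2 = {1, 4, 5}  B3 = {1, 3, 5}  B4 = {0, 1, 3}
Tree: B1–B2, B2–B3, B3–B4

The largest bag has 3 vertices, giving width 2; this decomposition certifies tw(G) ≤ 2. For the lower bound, G contains the cycle 1–2–4–5–3–0–1, so G is not a forest; only forests have treewidth ≤ 1, hence tw(G) ≥ 2. Combining the bounds, tw(G) = 2.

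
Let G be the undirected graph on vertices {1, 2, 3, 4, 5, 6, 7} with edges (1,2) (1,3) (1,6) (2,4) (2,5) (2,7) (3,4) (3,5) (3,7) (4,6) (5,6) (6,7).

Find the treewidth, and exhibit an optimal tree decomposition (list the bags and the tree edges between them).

Treewidth 3.
Bags: B1 = {2, 3, 5, 6}  B2 = {2, 3, 6, 7}  B3 = {2, 3, 4, 6}  B4 = {1, 2, 3, 6}
Tree: B1–B2, B2–B3, B3–B4

Every bag has size at most 4, so the width is 4 − 1 = 3 and tw(G) ≤ 3. For the lower bound: the 4 vertex sets {5,6}, {2,7}, {3}, {4} are disjoint, each induces a connected subgraph, and every pair is joined by at least one edge of G. Contracting each set to a single vertex therefore yields K_{4} as a minor, and since treewidth is minor-monotone, tw(G) ≥ tw(K_{4}) = 3. Hence tw(G) = 3 exactly.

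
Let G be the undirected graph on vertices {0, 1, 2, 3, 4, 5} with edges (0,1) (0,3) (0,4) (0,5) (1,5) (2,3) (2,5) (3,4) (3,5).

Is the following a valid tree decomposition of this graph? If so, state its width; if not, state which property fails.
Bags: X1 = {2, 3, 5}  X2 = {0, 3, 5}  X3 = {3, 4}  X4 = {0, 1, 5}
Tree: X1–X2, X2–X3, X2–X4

No — edge (0,4) lies in no bag.

A tree decomposition must satisfy three properties: every vertex lies in some bag; for every edge, both endpoints lie together in some bag; and for every vertex, the bags containing it form a connected subtree. Here edge (0,4) lies in no bag, so the decomposition is invalid.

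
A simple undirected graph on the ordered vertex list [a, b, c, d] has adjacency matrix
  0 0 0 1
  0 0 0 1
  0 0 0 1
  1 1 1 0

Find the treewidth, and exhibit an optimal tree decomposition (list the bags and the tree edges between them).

Treewidth 1.
One optimal decomposition is:
Bags: B1 = {b, d}  B2 = {a, d}  B3 = {c, d}
Tree: B1–B2, B2–B3

Each bag holds 2 vertices, so the decomposition has width 1, which upper-bounds the treewidth. Since G has at least one edge (e.g. d–b), it is not an edgeless graph, so tw(G) ≥ 1. Hence tw(G) = 1 exactly.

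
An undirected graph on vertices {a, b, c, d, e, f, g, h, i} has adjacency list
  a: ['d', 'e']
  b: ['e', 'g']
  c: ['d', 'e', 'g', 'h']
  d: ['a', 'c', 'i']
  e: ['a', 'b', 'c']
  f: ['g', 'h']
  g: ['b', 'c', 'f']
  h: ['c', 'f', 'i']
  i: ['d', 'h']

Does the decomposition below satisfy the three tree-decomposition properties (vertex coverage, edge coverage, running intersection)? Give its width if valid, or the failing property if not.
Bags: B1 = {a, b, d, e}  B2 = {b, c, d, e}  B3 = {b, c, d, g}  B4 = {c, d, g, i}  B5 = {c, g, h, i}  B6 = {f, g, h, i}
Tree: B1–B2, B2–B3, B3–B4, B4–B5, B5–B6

Yes; width 3.

Vertex coverage: the bags together contain {a, b, c, d, e, f, g, h, i}, the full vertex set. Edge coverage: each edge of G has both endpoints in at least one bag. Running intersection: for every vertex, the bags containing it form a connected subtree. All three properties hold, so this is a valid tree decomposition of width max|bag| − 1 = 3, and hence tw(G) ≤ 3.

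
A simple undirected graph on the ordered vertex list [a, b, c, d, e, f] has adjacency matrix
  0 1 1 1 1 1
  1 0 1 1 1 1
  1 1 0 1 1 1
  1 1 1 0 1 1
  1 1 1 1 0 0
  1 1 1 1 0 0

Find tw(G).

4

A width-4 tree decomposition is:
Bags: B1 = {a, b, c, d, e}  B2 = {a, b, c, d, f}
Tree: B1–B2
The largest bag has 5 vertices, giving width 4; this decomposition certifies tw(G) ≤ 4. Conversely, {a, b, c, d, e} is a clique of size 5, and the vertices of any clique must share a bag in every tree decomposition; so some bag has ≥ 5 vertices and tw(G) ≥ 4. Hence tw(G) = 4 exactly.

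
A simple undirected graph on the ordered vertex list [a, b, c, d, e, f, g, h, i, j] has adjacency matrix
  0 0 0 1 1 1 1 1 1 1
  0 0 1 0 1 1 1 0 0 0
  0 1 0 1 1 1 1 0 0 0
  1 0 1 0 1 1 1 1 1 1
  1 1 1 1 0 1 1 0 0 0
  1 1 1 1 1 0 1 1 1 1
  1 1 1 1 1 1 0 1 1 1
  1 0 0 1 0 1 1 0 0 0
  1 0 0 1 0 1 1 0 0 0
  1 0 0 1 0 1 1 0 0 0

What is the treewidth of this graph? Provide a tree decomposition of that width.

Every bag has size at most 5, so the width is 5 − 1 = 4 and tw(G) ≤ 4. On the other hand G contains the 5-clique {c, d, e, f, g}. A clique must lie in a single bag of any decomposition, so no decomposition can have width below 4. Combining the bounds, tw(G) = 4.

Treewidth 4.
Bags: B1 = {c, d, e, f, g}  B2 = {b, c, e, f, g}  B3 = {a, d, e, f, g}  B4 = {a, d, f, g, i}  B5 = {a, d, f, g, h}  B6 = {a, d, f, g, j}
Tree: B1–B2, B1–B3, B3–B4, B4–B5, B4–B6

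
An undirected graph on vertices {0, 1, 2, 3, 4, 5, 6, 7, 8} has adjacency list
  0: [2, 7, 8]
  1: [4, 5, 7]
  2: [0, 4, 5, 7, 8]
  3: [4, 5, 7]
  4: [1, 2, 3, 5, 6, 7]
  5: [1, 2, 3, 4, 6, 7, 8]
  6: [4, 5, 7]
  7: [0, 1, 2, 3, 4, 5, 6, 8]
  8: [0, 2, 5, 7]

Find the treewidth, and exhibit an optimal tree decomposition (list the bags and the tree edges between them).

Treewidth 3.
One optimal decomposition is:
Bags: B1 = {1, 4, 5, 7}  B2 = {2, 4, 5, 7}  B3 = {3, 4, 5, 7}  B4 = {4, 5, 6, 7}  B5 = {2, 5, 7, 8}  B6 = {0, 2, 7, 8}
Tree: B1–B2, B1–B3, B2–B4, B2–B5, B5–B6

Every bag has size at most 4, so the width is 4 − 1 = 3 and tw(G) ≤ 3. For the lower bound, the 4 vertices {0, 2, 7, 8} are pairwise adjacent, and any tree decomposition puts a clique entirely inside one bag — forcing width ≥ 3. The upper and lower bounds meet at 3, so that is the treewidth.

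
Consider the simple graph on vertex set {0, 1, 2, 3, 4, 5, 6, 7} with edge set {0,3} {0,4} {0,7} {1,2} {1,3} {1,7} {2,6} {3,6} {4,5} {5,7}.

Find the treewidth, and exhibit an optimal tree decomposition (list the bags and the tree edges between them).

Treewidth 2.
One such decomposition:
Bags: B1 = {1, 2, 6}  B2 = {1, 3, 6}  B3 = {1, 3, 7}  B4 = {0, 3, 7}  B5 = {0, 5, 7}  B6 = {0, 4, 5}
Tree: B1–B2, B2–B3, B3–B4, B4–B5, B5–B6

Every bag has size at most 3, so the width is 3 − 1 = 2 and tw(G) ≤ 2. Since 2–6–3–1–2 is a cycle in G, G is not acyclic. Forests are exactly the graphs of treewidth ≤ 1, so tw(G) ≥ 2. Hence tw(G) = 2 exactly.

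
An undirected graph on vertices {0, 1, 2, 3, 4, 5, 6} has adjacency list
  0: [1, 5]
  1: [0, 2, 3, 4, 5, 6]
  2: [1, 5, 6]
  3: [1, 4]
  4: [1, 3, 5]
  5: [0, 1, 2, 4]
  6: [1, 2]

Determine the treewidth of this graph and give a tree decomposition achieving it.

Treewidth 2.
One such decomposition:
Bags: B1 = {1, 2, 5}  B2 = {1, 2, 6}  B3 = {0, 1, 5}  B4 = {1, 4, 5}  B5 = {1, 3, 4}
Tree: B1–B2, B1–B3, B3–B4, B4–B5

Each bag holds 3 vertices, so the decomposition has width 2, which upper-bounds the treewidth. Conversely, {1, 3, 4} is a clique of size 3, and the vertices of any clique must share a bag in every tree decomposition; so some bag has ≥ 3 vertices and tw(G) ≥ 2. The upper and lower bounds meet at 2, so that is the treewidth.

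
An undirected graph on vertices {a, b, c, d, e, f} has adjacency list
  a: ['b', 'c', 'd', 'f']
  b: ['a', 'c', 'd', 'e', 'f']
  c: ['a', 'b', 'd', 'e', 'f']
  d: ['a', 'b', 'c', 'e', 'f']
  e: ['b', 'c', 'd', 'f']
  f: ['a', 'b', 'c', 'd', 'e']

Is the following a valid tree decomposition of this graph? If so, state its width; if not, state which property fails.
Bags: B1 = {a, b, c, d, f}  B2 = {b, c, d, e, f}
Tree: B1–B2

Yes; width 4.

Every vertex of G appears in some bag (union = {a, b, c, d, e, f}); every edge is covered by a bag; and for each vertex v the set of bags containing v is connected in the bag tree. The decomposition is therefore valid. The largest bag has 5 vertices, so the width is 4.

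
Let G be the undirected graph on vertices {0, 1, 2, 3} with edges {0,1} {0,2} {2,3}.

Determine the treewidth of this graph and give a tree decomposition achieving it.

Treewidth 1.
Bags: B1 = {2, 3}  B2 = {0, 2}  B3 = {0, 1}
Tree: B1–B2, B2–B3

The largest bag has 2 vertices, giving width 1; this decomposition certifies tw(G) ≤ 1. G has an edge, so its treewidth is at least 1. Hence tw(G) = 1 exactly.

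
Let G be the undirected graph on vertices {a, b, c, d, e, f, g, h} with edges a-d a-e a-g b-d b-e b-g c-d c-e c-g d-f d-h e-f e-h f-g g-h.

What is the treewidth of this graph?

3

A width-3 tree decomposition is:
Bags: B1 = {d, e, f, g}  B2 = {c, d, e, g}  B3 = {d, e, g, h}  B4 = {b, d, e, g}  B5 = {a, d, e, g}
Tree: B1–B2, B2–B3, B3–B4, B4–B5
Each bag holds 4 vertices, so the decomposition has width 3, which upper-bounds the treewidth. For the lower bound: the 4 vertex sets {d,f}, {c,e}, {g}, {h} are disjoint, each induces a connected subgraph, and every pair is joined by at least one edge of G. Contracting each set to a single vertex therefore yields K_{4} as a minor, and since treewidth is minor-monotone, tw(G) ≥ tw(K_{4}) = 3. Combining the bounds, tw(G) = 3.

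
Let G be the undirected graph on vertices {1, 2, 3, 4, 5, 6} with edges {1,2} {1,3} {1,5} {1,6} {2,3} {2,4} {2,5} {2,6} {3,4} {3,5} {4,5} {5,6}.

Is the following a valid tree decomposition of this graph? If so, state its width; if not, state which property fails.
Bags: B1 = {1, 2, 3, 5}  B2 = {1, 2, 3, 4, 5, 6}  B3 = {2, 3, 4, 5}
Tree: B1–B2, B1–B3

No — bags containing vertex 4 are not connected in the tree.

A tree decomposition must satisfy three properties: every vertex lies in some bag; for every edge, both endpoints lie together in some bag; and for every vertex, the bags containing it form a connected subtree. Here bags containing vertex 4 are not connected in the tree, so the decomposition is invalid.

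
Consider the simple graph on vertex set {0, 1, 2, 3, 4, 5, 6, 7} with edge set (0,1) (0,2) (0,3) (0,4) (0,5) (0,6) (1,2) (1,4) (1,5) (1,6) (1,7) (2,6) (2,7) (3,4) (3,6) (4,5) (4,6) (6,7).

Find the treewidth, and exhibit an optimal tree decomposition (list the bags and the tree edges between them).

Each bag holds 4 vertices, so the decomposition has width 3, which upper-bounds the treewidth. For the lower bound, the 4 vertices {0, 1, 2, 6} are pairwise adjacent, and any tree decomposition puts a clique entirely inside one bag — forcing width ≥ 3. The upper and lower bounds meet at 3, so that is the treewidth.

Treewidth 3.
Bags: B1 = {0, 3, 4, 6}  B2 = {0, 1, 4, 6}  B3 = {0, 1, 4, 5}  B4 = {0, 1, 2, 6}  B5 = {1, 2, 6, 7}
Tree: B1–B2, B2–B3, B2–B4, B4–B5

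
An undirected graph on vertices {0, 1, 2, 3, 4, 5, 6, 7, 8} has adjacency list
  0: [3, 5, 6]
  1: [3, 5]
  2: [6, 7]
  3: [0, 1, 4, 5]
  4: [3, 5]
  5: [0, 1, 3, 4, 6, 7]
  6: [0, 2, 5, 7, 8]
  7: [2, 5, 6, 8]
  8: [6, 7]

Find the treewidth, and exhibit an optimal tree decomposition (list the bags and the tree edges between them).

Each bag holds 3 vertices, so the decomposition has width 2, which upper-bounds the treewidth. For the lower bound, the 3 vertices {6, 7, 8} are pairwise adjacent, and any tree decomposition puts a clique entirely inside one bag — forcing width ≥ 2. Combining the bounds, tw(G) = 2.

Treewidth 2.
Bags: B1 = {2, 6, 7}  B2 = {6, 7, 8}  B3 = {5, 6, 7}  B4 = {0, 5, 6}  B5 = {0, 3, 5}  B6 = {3, 4, 5}  B7 = {1, 3, 5}
Tree: B1–B2, B1–B3, B3–B4, B4–B5, B5–B6, B5–B7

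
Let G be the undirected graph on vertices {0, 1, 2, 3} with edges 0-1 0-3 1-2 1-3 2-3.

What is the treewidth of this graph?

A width-2 tree decomposition is:
Bags: B1 = {0, 1, 3}  B2 = {1, 2, 3}
Tree: B1–B2
Every bag has size at most 3, so the width is 3 − 1 = 2 and tw(G) ≤ 2. On the other hand G contains the 3-clique {0, 1, 3}. A clique must lie in a single bag of any decomposition, so no decomposition can have width below 2. Hence tw(G) = 2 exactly.

2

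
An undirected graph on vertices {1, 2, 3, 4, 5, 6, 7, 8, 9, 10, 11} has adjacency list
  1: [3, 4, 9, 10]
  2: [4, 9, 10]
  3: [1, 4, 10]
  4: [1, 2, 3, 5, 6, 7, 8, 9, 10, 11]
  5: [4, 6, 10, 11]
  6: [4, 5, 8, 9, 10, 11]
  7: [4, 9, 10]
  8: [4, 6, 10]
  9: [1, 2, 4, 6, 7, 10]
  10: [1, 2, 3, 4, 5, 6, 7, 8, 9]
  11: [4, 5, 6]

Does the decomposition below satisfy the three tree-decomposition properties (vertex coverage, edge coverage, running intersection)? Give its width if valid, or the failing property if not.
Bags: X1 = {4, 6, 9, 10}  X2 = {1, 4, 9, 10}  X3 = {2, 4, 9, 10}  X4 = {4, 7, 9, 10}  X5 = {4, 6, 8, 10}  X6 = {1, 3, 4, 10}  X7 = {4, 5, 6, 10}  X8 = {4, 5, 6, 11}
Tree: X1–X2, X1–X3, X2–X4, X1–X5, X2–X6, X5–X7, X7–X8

Vertex coverage: the bags together contain {1, 2, 3, 4, 5, 6, 7, 8, 9, 10, 11}, the full vertex set. Edge coverage: each edge of G has both endpoints in at least one bag. Running intersection: for every vertex, the bags containing it form a connected subtree. All three properties hold, so this is a valid tree decomposition of width max|bag| − 1 = 3, and hence tw(G) ≤ 3.

Yes; width 3.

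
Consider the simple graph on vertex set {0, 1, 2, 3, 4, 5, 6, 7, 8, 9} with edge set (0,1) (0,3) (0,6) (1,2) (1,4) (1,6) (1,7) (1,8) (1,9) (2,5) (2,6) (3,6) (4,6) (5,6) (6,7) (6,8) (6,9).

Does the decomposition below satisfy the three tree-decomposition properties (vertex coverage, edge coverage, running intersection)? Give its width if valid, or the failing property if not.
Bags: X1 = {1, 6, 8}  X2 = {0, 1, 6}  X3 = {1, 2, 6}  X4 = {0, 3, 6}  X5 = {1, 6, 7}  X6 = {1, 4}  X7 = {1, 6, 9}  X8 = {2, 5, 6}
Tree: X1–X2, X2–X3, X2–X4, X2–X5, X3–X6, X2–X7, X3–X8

A tree decomposition must satisfy three properties: every vertex lies in some bag; for every edge, both endpoints lie together in some bag; and for every vertex, the bags containing it form a connected subtree. Here edge (6,4) lies in no bag, so the decomposition is invalid.

No — edge (6,4) lies in no bag.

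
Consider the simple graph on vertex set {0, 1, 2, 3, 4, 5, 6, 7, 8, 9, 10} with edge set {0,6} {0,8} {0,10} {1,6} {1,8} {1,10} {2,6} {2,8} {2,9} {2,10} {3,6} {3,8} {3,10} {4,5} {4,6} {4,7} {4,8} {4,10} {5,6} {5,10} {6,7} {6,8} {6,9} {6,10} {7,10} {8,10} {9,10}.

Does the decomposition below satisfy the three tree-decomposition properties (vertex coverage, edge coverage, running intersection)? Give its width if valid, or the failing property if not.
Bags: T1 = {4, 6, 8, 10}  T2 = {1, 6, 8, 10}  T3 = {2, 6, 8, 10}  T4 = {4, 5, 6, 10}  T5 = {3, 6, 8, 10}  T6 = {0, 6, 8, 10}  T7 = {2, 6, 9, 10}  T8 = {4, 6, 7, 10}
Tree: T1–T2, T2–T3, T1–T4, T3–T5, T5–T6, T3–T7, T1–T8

Yes; width 3.

Every vertex of G appears in some bag (union = {0, 1, 2, 3, 4, 5, 6, 7, 8, 9, 10}); every edge is covered by a bag; and for each vertex v the set of bags containing v is connected in the bag tree. The decomposition is therefore valid. The largest bag has 4 vertices, so the width is 3.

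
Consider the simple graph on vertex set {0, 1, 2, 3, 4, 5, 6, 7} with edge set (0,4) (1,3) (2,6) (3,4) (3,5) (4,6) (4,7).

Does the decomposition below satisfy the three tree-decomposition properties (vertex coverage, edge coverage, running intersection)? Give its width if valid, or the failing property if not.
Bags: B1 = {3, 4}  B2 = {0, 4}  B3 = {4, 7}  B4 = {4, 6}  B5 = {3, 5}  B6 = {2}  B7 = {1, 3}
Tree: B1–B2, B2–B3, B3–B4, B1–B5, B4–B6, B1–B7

A tree decomposition must satisfy three properties: every vertex lies in some bag; for every edge, both endpoints lie together in some bag; and for every vertex, the bags containing it form a connected subtree. Here edge (6,2) lies in no bag, so the decomposition is invalid.

No — edge (6,2) lies in no bag.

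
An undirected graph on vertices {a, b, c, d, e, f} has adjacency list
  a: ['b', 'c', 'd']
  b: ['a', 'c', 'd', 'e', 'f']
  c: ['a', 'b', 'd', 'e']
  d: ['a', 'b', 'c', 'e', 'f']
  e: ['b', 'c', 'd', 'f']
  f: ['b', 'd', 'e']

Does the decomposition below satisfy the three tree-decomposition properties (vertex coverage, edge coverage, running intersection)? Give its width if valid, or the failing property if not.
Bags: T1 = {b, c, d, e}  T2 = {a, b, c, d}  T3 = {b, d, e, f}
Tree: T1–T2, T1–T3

Every vertex of G appears in some bag (union = {a, b, c, d, e, f}); every edge is covered by a bag; and for each vertex v the set of bags containing v is connected in the bag tree. The decomposition is therefore valid. The largest bag has 4 vertices, so the width is 3.

Yes; width 3.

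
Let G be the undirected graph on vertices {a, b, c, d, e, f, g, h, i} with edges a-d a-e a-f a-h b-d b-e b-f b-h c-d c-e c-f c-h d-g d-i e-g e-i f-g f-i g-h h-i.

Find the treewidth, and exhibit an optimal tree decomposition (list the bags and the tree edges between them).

The largest bag has 5 vertices, giving width 4; this decomposition certifies tw(G) ≤ 4. For the lower bound: the 5 vertex sets {f,g}, {b,e}, {c,d}, {h}, {a} are disjoint, each induces a connected subgraph, and every pair is joined by at least one edge of G. Contracting each set to a single vertex therefore yields K_{5} as a minor, and since treewidth is minor-monotone, tw(G) ≥ tw(K_{5}) = 4. Combining the bounds, tw(G) = 4.

Treewidth 4.
One such decomposition:
Bags: B1 = {d, e, f, g, h}  B2 = {b, d, e, f, h}  B3 = {c, d, e, f, h}  B4 = {a, d, e, f, h}  B5 = {d, e, f, h, i}
Tree: B1–B2, B2–B3, B3–B4, B4–B5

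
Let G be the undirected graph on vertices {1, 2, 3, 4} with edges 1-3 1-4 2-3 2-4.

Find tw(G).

2

A width-2 tree decomposition is:
Bags: B1 = {1, 2, 3}  B2 = {1, 2, 4}
Tree: B1–B2
Each bag holds 3 vertices, so the decomposition has width 2, which upper-bounds the treewidth. Since 2–3–1–4–2 is a cycle in G, G is not acyclic. Forests are exactly the graphs of treewidth ≤ 1, so tw(G) ≥ 2. The upper and lower bounds meet at 2, so that is the treewidth.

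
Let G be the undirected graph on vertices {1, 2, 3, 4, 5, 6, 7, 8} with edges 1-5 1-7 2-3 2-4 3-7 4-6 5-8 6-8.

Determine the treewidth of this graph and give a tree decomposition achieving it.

Treewidth 2.
Bags: B1 = {1, 3, 7}  B2 = {1, 3, 5}  B3 = {3, 5, 8}  B4 = {3, 6, 8}  B5 = {3, 4, 6}  B6 = {2, 3, 4}
Tree: B1–B2, B2–B3, B3–B4, B4–B5, B5–B6

Each bag holds 3 vertices, so the decomposition has width 2, which upper-bounds the treewidth. For the lower bound, G contains the cycle 3–7–1–5–8–6–4–2–3, so G is not a forest; only forests have treewidth ≤ 1, hence tw(G) ≥ 2. The upper and lower bounds meet at 2, so that is the treewidth.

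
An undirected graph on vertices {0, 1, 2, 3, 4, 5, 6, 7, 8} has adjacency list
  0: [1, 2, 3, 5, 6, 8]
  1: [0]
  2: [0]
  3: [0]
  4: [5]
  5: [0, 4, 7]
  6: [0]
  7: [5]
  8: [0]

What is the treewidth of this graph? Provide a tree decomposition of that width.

Every bag has size at most 2, so the width is 2 − 1 = 1 and tw(G) ≤ 1. Any graph with an edge has treewidth ≥ 1, and G has the edge 8–0. Therefore the treewidth is 1.

Treewidth 1.
One such decomposition:
Bags: B1 = {0, 8}  B2 = {0, 5}  B3 = {0, 6}  B4 = {0, 1}  B5 = {0, 2}  B6 = {5, 7}  B7 = {0, 3}  B8 = {4, 5}
Tree: B1–B2, B1–B3, B2–B4, B2–B5, B2–B6, B1–B7, B2–B8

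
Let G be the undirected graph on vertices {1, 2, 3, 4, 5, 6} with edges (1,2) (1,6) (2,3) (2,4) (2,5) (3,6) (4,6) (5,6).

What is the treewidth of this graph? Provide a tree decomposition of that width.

Treewidth 2.
Bags: B1 = {2, 5, 6}  B2 = {1, 2, 6}  B3 = {2, 3, 6}  B4 = {2, 4, 6}
Tree: B1–B2, B2–B3, B3–B4

Every bag has size at most 3, so the width is 3 − 1 = 2 and tw(G) ≤ 2. The edges 5–2–1–6–5 form a cycle, so G is not a tree and its treewidth is at least 2. Hence tw(G) = 2 exactly.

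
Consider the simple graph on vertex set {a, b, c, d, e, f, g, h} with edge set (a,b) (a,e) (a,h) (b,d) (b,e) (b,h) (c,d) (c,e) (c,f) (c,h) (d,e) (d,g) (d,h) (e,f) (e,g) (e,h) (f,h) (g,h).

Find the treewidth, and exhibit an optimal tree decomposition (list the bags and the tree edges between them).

Treewidth 3.
One optimal decomposition is:
Bags: B1 = {c, d, e, h}  B2 = {c, e, f, h}  B3 = {b, d, e, h}  B4 = {a, b, e, h}  B5 = {d, e, g, h}
Tree: B1–B2, B1–B3, B3–B4, B1–B5

Every bag has size at most 4, so the width is 4 − 1 = 3 and tw(G) ≤ 3. For the lower bound, the 4 vertices {d, e, g, h} are pairwise adjacent, and any tree decomposition puts a clique entirely inside one bag — forcing width ≥ 3. Therefore the treewidth is 3.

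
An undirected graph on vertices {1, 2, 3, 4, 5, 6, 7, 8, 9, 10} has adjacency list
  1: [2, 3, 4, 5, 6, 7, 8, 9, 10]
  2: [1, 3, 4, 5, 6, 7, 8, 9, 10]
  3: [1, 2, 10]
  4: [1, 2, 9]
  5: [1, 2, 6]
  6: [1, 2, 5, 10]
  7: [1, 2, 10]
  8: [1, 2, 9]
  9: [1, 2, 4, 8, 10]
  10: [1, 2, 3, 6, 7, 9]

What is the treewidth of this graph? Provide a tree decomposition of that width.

The largest bag has 4 vertices, giving width 3; this decomposition certifies tw(G) ≤ 3. Conversely, {1, 2, 8, 9} is a clique of size 4, and the vertices of any clique must share a bag in every tree decomposition; so some bag has ≥ 4 vertices and tw(G) ≥ 3. Hence tw(G) = 3 exactly.

Treewidth 3.
Bags: B1 = {1, 2, 6, 10}  B2 = {1, 2, 9, 10}  B3 = {1, 2, 5, 6}  B4 = {1, 2, 4, 9}  B5 = {1, 2, 3, 10}  B6 = {1, 2, 8, 9}  B7 = {1, 2, 7, 10}
Tree: B1–B2, B1–B3, B2–B4, B2–B5, B4–B6, B5–B7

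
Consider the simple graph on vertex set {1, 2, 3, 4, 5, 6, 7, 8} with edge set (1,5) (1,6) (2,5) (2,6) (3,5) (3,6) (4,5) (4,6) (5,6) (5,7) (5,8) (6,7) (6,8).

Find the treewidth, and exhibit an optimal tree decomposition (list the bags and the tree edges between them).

Treewidth 2.
Bags: B1 = {1, 5, 6}  B2 = {2, 5, 6}  B3 = {3, 5, 6}  B4 = {4, 5, 6}  B5 = {5, 6, 7}  B6 = {5, 6, 8}
Tree: B1–B2, B2–B3, B2–B4, B1–B5, B1–B6

Every bag has size at most 3, so the width is 3 − 1 = 2 and tw(G) ≤ 2. Conversely, {1, 5, 6} is a clique of size 3, and the vertices of any clique must share a bag in every tree decomposition; so some bag has ≥ 3 vertices and tw(G) ≥ 2. Therefore the treewidth is 2.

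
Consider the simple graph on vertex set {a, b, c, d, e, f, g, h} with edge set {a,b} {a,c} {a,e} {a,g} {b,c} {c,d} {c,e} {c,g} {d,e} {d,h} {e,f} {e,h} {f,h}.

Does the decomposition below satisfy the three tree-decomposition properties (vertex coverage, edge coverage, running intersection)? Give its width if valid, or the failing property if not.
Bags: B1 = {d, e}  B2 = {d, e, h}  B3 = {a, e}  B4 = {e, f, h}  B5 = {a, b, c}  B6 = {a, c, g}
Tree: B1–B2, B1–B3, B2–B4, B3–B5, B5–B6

A tree decomposition must satisfy three properties: every vertex lies in some bag; for every edge, both endpoints lie together in some bag; and for every vertex, the bags containing it form a connected subtree. Here edge (c,e) lies in no bag, so the decomposition is invalid.

No — edge (c,e) lies in no bag.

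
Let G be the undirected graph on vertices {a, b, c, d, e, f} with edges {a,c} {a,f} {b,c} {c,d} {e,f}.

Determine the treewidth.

1

A width-1 tree decomposition is:
Bags: B1 = {c, d}  B2 = {b, c}  B3 = {a, c}  B4 = {a, f}  B5 = {e, f}
Tree: B1–B2, B1–B3, B3–B4, B4–B5
The largest bag has 2 vertices, giving width 1; this decomposition certifies tw(G) ≤ 1. Since G has at least one edge (e.g. c–d), it is not an edgeless graph, so tw(G) ≥ 1. Therefore the treewidth is 1.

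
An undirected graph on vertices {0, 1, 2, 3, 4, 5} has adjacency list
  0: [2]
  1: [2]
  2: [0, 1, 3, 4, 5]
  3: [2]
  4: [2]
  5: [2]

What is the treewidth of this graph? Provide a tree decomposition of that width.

Treewidth 1.
One such decomposition:
Bags: B1 = {1, 2}  B2 = {2, 5}  B3 = {2, 3}  B4 = {0, 2}  B5 = {2, 4}
Tree: B1–B2, B2–B3, B2–B4, B2–B5

Each bag holds 2 vertices, so the decomposition has width 1, which upper-bounds the treewidth. Since G has at least one edge (e.g. 2–1), it is not an edgeless graph, so tw(G) ≥ 1. Therefore the treewidth is 1.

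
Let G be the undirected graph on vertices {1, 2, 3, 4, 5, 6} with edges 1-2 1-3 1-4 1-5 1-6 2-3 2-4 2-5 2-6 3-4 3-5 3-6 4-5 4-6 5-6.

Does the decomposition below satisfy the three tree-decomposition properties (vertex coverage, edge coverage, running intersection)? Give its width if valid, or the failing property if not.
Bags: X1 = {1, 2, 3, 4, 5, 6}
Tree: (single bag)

Checking the three conditions: (i) the bags cover all of {1, 2, 3, 4, 5, 6}; (ii) for each edge, some bag contains both endpoints; (iii) the bags containing any fixed vertex form a subtree. All hold, so the decomposition is valid with width 6 − 1 = 5.

Yes; width 5.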